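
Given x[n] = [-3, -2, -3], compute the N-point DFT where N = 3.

X[k] = Σ(n=0 to 2) x[n] · ω_3^(nk)
where ω_3 = e^(-2πi/3)

Computing each X[k]:
X[0] = -8
X[1] = -0.5000-0.8660i
X[2] = -0.5000+0.8660i

X = [-8, -0.5000-0.8660i, -0.5000+0.8660i]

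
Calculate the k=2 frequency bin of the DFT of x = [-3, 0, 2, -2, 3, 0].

X[2] = Σ(n=0 to 5) x[n] · ω_6^(2n) where ω_6 = e^(-2πi/6)
= (-3)·ω_6^0 + (0)·ω_6^2 + (2)·ω_6^4 + (-2)·ω_6^6 + (3)·ω_6^8 + (0)·ω_6^10

X[2] = -7.5000-0.8660i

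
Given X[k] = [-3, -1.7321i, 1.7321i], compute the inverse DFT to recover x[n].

x[n] = (1/3) Σ(k=0 to 2) X[k] · e^(2πikn/3)

Computing each x[n]:
x[0] = -1
x[1] = 0
x[2] = -2

x = [-1, 0, -2]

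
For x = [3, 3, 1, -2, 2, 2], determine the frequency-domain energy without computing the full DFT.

Parseval: Σ|x[n]|² = (1/N)Σ|X[k]|², so Σ|X[k]|² = N·Σ|x[n]|² = 6·31.0000

Σ|X[k]|² = N·Σ|x[n]|² = 6·31.0000 = 186.0000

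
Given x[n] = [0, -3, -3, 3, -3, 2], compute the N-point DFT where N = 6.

X[k] = Σ(n=0 to 5) x[n] · ω_6^(nk)
where ω_6 = e^(-2πi/6)

Computing each X[k]:
X[0] = -4
X[1] = -0.5000+4.3301i
X[2] = 6.5000+4.3301i
X[3] = -8
X[4] = 6.5000-4.3301i
X[5] = -0.5000-4.3301i

X = [-4, -0.5000+4.3301i, 6.5000+4.3301i, -8, 6.5000-4.3301i, -0.5000-4.3301i]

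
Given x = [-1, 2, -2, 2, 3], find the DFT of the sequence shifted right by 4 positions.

Time shift by 4: X_shifted[k] = ω_5^(4k) · X[k]
Shifted x = [2, -2, 2, 3, -1]

DFT(x[n-4]) = [4, -2.9721+1.5388i, 5.9721-0.3633i, 5.9721+0.3633i, -2.9721-1.5388i]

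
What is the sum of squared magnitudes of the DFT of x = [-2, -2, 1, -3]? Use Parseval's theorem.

Parseval: Σ|x[n]|² = (1/N)Σ|X[k]|², so Σ|X[k]|² = N·Σ|x[n]|² = 4·18.0000

Σ|X[k]|² = N·Σ|x[n]|² = 4·18.0000 = 72.0000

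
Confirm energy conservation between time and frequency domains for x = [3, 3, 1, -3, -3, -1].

Time domain:
Σ|x[n]|² = |3|² + |3|² + |1|² + |-3|² + |-3|² + |-1|² = 38.0000

Frequency domain:
(1/6)Σ|X[k]|² = (1/6)(|0|² + |8.0000-6.9282i|² + |0|² + |2|² + |0|² + |8.0000+6.9282i|²) = (1/6)·228.0000 = 38.0000

Both sides agree, confirming Parseval's theorem.

Σ|x[n]|² = (1/N)Σ|X[k]|² = 38.0000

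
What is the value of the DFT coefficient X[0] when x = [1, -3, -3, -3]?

X[0] = Σ(n=0 to 3) x[n] · ω_4^0 = Σ x[n]
= (1) + (-3) + (-3) + (-3)

X[0] = -8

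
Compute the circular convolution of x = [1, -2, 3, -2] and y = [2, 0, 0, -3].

(x ⊛ y)[n] = Σ(m=0 to 3) x[m] · y[(n-m) mod 4]

Computing each output sample:
(x ⊛ y)[0] = 8
(x ⊛ y)[1] = -13
(x ⊛ y)[2] = 12
(x ⊛ y)[3] = -7

x ⊛ y = [8, -13, 12, -7]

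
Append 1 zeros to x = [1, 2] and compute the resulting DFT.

Original 2-point DFT: [3, -1]
Zero-padded 3-point DFT provides frequency interpolation.

DFT_3([x, 0, ...]) = [3, -1.7321i, 1.7321i]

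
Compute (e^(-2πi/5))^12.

Since ω_5^5 = 1, powers reduce modulo 5.
12 mod 5 = 2
So ω_5^12 = ω_5^2 = e^(-2πi·2/5)

ω_5^12 = ω_5^2 = -0.8090-0.5878i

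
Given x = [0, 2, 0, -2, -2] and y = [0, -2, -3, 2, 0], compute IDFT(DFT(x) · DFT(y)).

(x ⊛ y)[n] = Σ(m=0 to 4) x[m] · y[(n-m) mod 5]

Computing each output sample:
(x ⊛ y)[0] = 10
(x ⊛ y)[1] = 2
(x ⊛ y)[2] = -8
(x ⊛ y)[3] = -6
(x ⊛ y)[4] = 8

x ⊛ y = [10, 2, -8, -6, 8]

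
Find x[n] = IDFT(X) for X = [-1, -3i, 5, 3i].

x[n] = (1/4) Σ(k=0 to 3) X[k] · e^(2πikn/4)

Computing each x[n]:
x[0] = 1
x[1] = 0
x[2] = 1
x[3] = -3

x = [1, 0, 1, -3]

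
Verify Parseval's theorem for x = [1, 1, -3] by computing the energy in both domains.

Time domain:
Σ|x[n]|² = |1|² + |1|² + |-3|² = 11.0000

Frequency domain:
(1/3)Σ|X[k]|² = (1/3)(|-1|² + |2.0000-3.4641i|² + |2.0000+3.4641i|²) = (1/3)·33.0000 = 11.0000

Both sides agree, confirming Parseval's theorem.

Σ|x[n]|² = (1/N)Σ|X[k]|² = 11.0000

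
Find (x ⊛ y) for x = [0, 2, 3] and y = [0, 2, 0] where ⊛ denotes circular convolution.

(x ⊛ y)[n] = Σ(m=0 to 2) x[m] · y[(n-m) mod 3]

Computing each output sample:
(x ⊛ y)[0] = 6
(x ⊛ y)[1] = 0
(x ⊛ y)[2] = 4

x ⊛ y = [6, 0, 4]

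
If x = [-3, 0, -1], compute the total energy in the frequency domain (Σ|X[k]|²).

Parseval: Σ|x[n]|² = (1/N)Σ|X[k]|², so Σ|X[k]|² = N·Σ|x[n]|² = 3·10.0000

Σ|X[k]|² = N·Σ|x[n]|² = 3·10.0000 = 30.0000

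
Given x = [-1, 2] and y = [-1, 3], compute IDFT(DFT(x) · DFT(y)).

(x ⊛ y)[n] = Σ(m=0 to 1) x[m] · y[(n-m) mod 2]

Computing each output sample:
(x ⊛ y)[0] = 7
(x ⊛ y)[1] = -5

x ⊛ y = [7, -5]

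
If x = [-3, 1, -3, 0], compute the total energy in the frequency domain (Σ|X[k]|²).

Parseval: Σ|x[n]|² = (1/N)Σ|X[k]|², so Σ|X[k]|² = N·Σ|x[n]|² = 4·19.0000

Σ|X[k]|² = N·Σ|x[n]|² = 4·19.0000 = 76.0000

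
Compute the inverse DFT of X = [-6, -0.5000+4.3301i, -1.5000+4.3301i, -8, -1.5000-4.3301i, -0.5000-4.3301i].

x[n] = (1/6) Σ(k=0 to 5) X[k] · e^(2πikn/6)

Computing each x[n]:
x[0] = -3
x[1] = -2
x[2] = -2
x[3] = 0
x[4] = -2
x[5] = 3

x = [-3, -2, -2, 0, -2, 3]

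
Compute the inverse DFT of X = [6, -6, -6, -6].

x[n] = (1/4) Σ(k=0 to 3) X[k] · e^(2πikn/4)

Computing each x[n]:
x[0] = -3
x[1] = 3
x[2] = 3
x[3] = 3

x = [-3, 3, 3, 3]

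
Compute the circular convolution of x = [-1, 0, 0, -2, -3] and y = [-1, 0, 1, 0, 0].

(x ⊛ y)[n] = Σ(m=0 to 4) x[m] · y[(n-m) mod 5]

Computing each output sample:
(x ⊛ y)[0] = -1
(x ⊛ y)[1] = -3
(x ⊛ y)[2] = -1
(x ⊛ y)[3] = 2
(x ⊛ y)[4] = 3

x ⊛ y = [-1, -3, -1, 2, 3]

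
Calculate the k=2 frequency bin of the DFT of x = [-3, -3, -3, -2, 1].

X[2] = Σ(n=0 to 4) x[n] · ω_5^(2n) where ω_5 = e^(-2πi/5)
= (-3)·ω_5^0 + (-3)·ω_5^2 + (-3)·ω_5^4 + (-2)·ω_5^6 + (1)·ω_5^8

X[2] = -2.9271+1.4001i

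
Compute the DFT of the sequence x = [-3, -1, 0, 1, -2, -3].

X[k] = Σ(n=0 to 5) x[n] · ω_6^(nk)
where ω_6 = e^(-2πi/6)

Computing each X[k]:
X[0] = -8
X[1] = -5.0000-3.4641i
X[2] = 1
X[3] = -2
X[4] = 1
X[5] = -5.0000+3.4641i

X = [-8, -5.0000-3.4641i, 1, -2, 1, -5.0000+3.4641i]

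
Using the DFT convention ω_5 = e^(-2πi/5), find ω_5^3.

ω_5^3 = e^(-2πi·3/5)
= cos(-2π·3/5) + i·sin(-2π·3/5)
= cos(-6π/5) + i·sin(-6π/5)

ω_5^3 = cos(-6π/5) + i·sin(-6π/5) = -0.8090+0.5878i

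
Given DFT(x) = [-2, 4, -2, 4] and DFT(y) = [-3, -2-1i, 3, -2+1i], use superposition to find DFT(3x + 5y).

By linearity: DFT(3x + 5y) = 3·DFT(x) + 5·DFT(y)
= 3·[-2, 4, -2, 4] + 5·[-3, -2-1i, 3, -2+1i]

Computing element-wise:
Z[0] = 3·(-2) + 5·(-3) = -21
Z[1] = 3·(4) + 5·(-2-1i) = 2-5i
Z[2] = 3·(-2) + 5·(3) = 9
Z[3] = 3·(4) + 5·(-2+1i) = 2+5i

DFT(3x + 5y) = 3·X + 5·Y = [-21, 2-5i, 9, 2+5i]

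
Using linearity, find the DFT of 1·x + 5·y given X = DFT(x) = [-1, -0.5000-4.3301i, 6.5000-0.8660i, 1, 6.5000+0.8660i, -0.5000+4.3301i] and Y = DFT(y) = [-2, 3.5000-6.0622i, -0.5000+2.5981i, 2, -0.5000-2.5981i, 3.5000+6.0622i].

By linearity: DFT(1x + 5y) = 1·DFT(x) + 5·DFT(y)
= 1·[-1, -0.5000-4.3301i, 6.5000-0.8660i, 1, 6.5000+0.8660i, -0.5000+4.3301i] + 5·[-2, 3.5000-6.0622i, -0.5000+2.5981i, 2, -0.5000-2.5981i, 3.5000+6.0622i]

Computing element-wise:
Z[0] = 1·(-1) + 5·(-2) = -11
Z[1] = 1·(-0.5000-4.3301i) + 5·(3.5000-6.0622i) = 17.0000-34.6411i
Z[2] = 1·(6.5000-0.8660i) + 5·(-0.5000+2.5981i) = 4.0000+12.1245i
Z[3] = 1·(1) + 5·(2) = 11
Z[4] = 1·(6.5000+0.8660i) + 5·(-0.5000-2.5981i) = 4.0000-12.1245i
Z[5] = 1·(-0.5000+4.3301i) + 5·(3.5000+6.0622i) = 17.0000+34.6411i

DFT(1x + 5y) = 1·X + 5·Y = [-11, 17.0000-34.6411i, 4.0000+12.1245i, 11, 4.0000-12.1245i, 17.0000+34.6411i]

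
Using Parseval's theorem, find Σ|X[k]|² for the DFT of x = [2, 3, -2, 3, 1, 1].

Parseval: Σ|x[n]|² = (1/N)Σ|X[k]|², so Σ|X[k]|² = N·Σ|x[n]|² = 6·28.0000

Σ|X[k]|² = N·Σ|x[n]|² = 6·28.0000 = 168.0000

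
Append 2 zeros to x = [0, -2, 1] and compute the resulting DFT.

Original 3-point DFT: [-1, 0.5000+2.5981i, 0.5000-2.5981i]
Zero-padded 5-point DFT provides frequency interpolation.

DFT_5([x, 0, ...]) = [-1, -1.4271+1.3143i, 1.9271+2.1266i, 1.9271-2.1266i, -1.4271-1.3143i]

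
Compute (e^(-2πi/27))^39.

Since ω_27^27 = 1, powers reduce modulo 27.
39 mod 27 = 12
So ω_27^39 = ω_27^12 = e^(-2πi·12/27)

ω_27^39 = ω_27^12 = -0.9397-0.3420i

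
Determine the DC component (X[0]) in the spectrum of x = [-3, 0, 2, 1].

X[0] = Σ(n=0 to 3) x[n] · ω_4^0 = Σ x[n]
= (-3) + (0) + (2) + (1)

X[0] = 0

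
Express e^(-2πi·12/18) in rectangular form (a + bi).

ω_18^12 = e^(-2πi·12/18)
= cos(-2π·12/18) + i·sin(-2π·12/18)
= cos(-24π/18) + i·sin(-24π/18)

ω_18^12 = cos(-24π/18) + i·sin(-24π/18) = -0.5000+0.8660i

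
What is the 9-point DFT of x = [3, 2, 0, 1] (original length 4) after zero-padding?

Original 4-point DFT: [6, 3-1i, 0, 3+1i]
Zero-padded 9-point DFT provides frequency interpolation.

DFT_9([x, 0, ...]) = [6, 4.0321-2.1516i, 2.8473-1.1036i, 3.0000-1.7321i, 0.6206-1.5501i, 0.6206+1.5501i, 3.0000+1.7321i, 2.8473+1.1036i, 4.0321+2.1516i]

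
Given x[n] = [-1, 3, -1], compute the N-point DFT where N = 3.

X[k] = Σ(n=0 to 2) x[n] · ω_3^(nk)
where ω_3 = e^(-2πi/3)

Computing each X[k]:
X[0] = 1
X[1] = -2.0000-3.4641i
X[2] = -2.0000+3.4641i

X = [1, -2.0000-3.4641i, -2.0000+3.4641i]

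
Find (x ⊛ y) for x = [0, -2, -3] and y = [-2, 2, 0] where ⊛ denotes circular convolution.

(x ⊛ y)[n] = Σ(m=0 to 2) x[m] · y[(n-m) mod 3]

Computing each output sample:
(x ⊛ y)[0] = -6
(x ⊛ y)[1] = 4
(x ⊛ y)[2] = 2

x ⊛ y = [-6, 4, 2]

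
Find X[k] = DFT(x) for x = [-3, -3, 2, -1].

X[k] = Σ(n=0 to 3) x[n] · ω_4^(nk)
where ω_4 = e^(-2πi/4)

Computing each X[k]:
X[0] = -5
X[1] = -5+2i
X[2] = 3
X[3] = -5-2i

X = [-5, -5+2i, 3, -5-2i]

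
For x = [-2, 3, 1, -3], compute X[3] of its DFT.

X[3] = Σ(n=0 to 3) x[n] · ω_4^(3n) where ω_4 = e^(-2πi/4)
= (-2)·ω_4^0 + (3)·ω_4^3 + (1)·ω_4^6 + (-3)·ω_4^9

X[3] = -3+6i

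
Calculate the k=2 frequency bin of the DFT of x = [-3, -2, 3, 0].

X[2] = Σ(n=0 to 3) x[n] · ω_4^(2n) where ω_4 = e^(-2πi/4)
= (-3)·ω_4^0 + (-2)·ω_4^2 + (3)·ω_4^4 + (0)·ω_4^6

X[2] = 2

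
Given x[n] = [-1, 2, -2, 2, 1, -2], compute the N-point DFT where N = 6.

X[k] = Σ(n=0 to 5) x[n] · ω_6^(nk)
where ω_6 = e^(-2πi/6)

Computing each X[k]:
X[0] = 0
X[1] = -2.5000-0.8660i
X[2] = 1.5000-6.0622i
X[3] = -4
X[4] = 1.5000+6.0622i
X[5] = -2.5000+0.8660i

X = [0, -2.5000-0.8660i, 1.5000-6.0622i, -4, 1.5000+6.0622i, -2.5000+0.8660i]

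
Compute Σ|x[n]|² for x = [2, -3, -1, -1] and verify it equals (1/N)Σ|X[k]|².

Time domain:
Σ|x[n]|² = |2|² + |-3|² + |-1|² + |-1|² = 15.0000

Frequency domain:
(1/4)Σ|X[k]|² = (1/4)(|-3|² + |3+2i|² + |5|² + |3-2i|²) = (1/4)·60.0000 = 15.0000

Both sides agree, confirming Parseval's theorem.

Σ|x[n]|² = (1/N)Σ|X[k]|² = 15.0000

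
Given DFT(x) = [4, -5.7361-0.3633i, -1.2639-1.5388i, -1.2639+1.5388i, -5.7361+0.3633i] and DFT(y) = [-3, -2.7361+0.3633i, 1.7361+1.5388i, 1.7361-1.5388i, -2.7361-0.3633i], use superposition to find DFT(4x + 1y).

By linearity: DFT(4x + 1y) = 4·DFT(x) + 1·DFT(y)
= 4·[4, -5.7361-0.3633i, -1.2639-1.5388i, -1.2639+1.5388i, -5.7361+0.3633i] + 1·[-3, -2.7361+0.3633i, 1.7361+1.5388i, 1.7361-1.5388i, -2.7361-0.3633i]

Computing element-wise:
Z[0] = 4·(4) + 1·(-3) = 13
Z[1] = 4·(-5.7361-0.3633i) + 1·(-2.7361+0.3633i) = -25.6805-1.0899i
Z[2] = 4·(-1.2639-1.5388i) + 1·(1.7361+1.5388i) = -3.3195-4.6164i
Z[3] = 4·(-1.2639+1.5388i) + 1·(1.7361-1.5388i) = -3.3195+4.6164i
Z[4] = 4·(-5.7361+0.3633i) + 1·(-2.7361-0.3633i) = -25.6805+1.0899i

DFT(4x + 1y) = 4·X + 1·Y = [13, -25.6805-1.0899i, -3.3195-4.6164i, -3.3195+4.6164i, -25.6805+1.0899i]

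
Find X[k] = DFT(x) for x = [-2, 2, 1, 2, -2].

X[k] = Σ(n=0 to 4) x[n] · ω_5^(nk)
where ω_5 = e^(-2πi/5)

Computing each X[k]:
X[0] = 1
X[1] = -4.4271-3.2164i
X[2] = -1.0729-3.3022i
X[3] = -1.0729+3.3022i
X[4] = -4.4271+3.2164i

X = [1, -4.4271-3.2164i, -1.0729-3.3022i, -1.0729+3.3022i, -4.4271+3.2164i]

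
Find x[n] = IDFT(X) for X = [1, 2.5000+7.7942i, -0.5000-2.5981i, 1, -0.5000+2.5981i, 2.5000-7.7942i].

x[n] = (1/6) Σ(k=0 to 5) X[k] · e^(2πikn/6)

Computing each x[n]:
x[0] = 1
x[1] = -1
x[2] = -3
x[3] = -1
x[4] = 3
x[5] = 2

x = [1, -1, -3, -1, 3, 2]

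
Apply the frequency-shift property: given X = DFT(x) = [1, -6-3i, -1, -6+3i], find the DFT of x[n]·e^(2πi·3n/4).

Modulation property: DFT(ω_4^(-3n)·x[n]) = X[(k-3) mod 4], so circularly shift X by 3 positions.

X[k-3] = [-6-3i, -1, -6+3i, 1]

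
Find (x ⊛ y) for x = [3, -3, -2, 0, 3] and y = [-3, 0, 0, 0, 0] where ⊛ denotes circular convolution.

(x ⊛ y)[n] = Σ(m=0 to 4) x[m] · y[(n-m) mod 5]

Computing each output sample:
(x ⊛ y)[0] = -9
(x ⊛ y)[1] = 9
(x ⊛ y)[2] = 6
(x ⊛ y)[3] = 0
(x ⊛ y)[4] = -9

x ⊛ y = [-9, 9, 6, 0, -9]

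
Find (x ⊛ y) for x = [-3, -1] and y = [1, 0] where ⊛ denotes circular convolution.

(x ⊛ y)[n] = Σ(m=0 to 1) x[m] · y[(n-m) mod 2]

Computing each output sample:
(x ⊛ y)[0] = -3
(x ⊛ y)[1] = -1

x ⊛ y = [-3, -1]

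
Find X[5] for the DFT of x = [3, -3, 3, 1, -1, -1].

X[5] = Σ(n=0 to 5) x[n] · ω_6^(5n) where ω_6 = e^(-2πi/6)
= (3)·ω_6^0 + (-3)·ω_6^5 + (3)·ω_6^10 + (1)·ω_6^15 + (-1)·ω_6^20 + (-1)·ω_6^25

X[5] = -1.0000+1.7321i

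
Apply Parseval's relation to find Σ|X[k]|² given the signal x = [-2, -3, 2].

Parseval: Σ|x[n]|² = (1/N)Σ|X[k]|², so Σ|X[k]|² = N·Σ|x[n]|² = 3·17.0000

Σ|X[k]|² = N·Σ|x[n]|² = 3·17.0000 = 51.0000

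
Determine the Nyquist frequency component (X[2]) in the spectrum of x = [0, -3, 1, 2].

X[2] = Σ(n=0 to 3) x[n] · ω_4^(2n) where ω_4 = e^(-2πi/4)
= (0)·ω_4^0 + (-3)·ω_4^2 + (1)·ω_4^4 + (2)·ω_4^6

X[2] = 2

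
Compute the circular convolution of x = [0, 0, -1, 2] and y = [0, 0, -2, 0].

(x ⊛ y)[n] = Σ(m=0 to 3) x[m] · y[(n-m) mod 4]

Computing each output sample:
(x ⊛ y)[0] = 2
(x ⊛ y)[1] = -4
(x ⊛ y)[2] = 0
(x ⊛ y)[3] = 0

x ⊛ y = [2, -4, 0, 0]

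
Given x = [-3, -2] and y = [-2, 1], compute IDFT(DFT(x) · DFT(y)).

(x ⊛ y)[n] = Σ(m=0 to 1) x[m] · y[(n-m) mod 2]

Computing each output sample:
(x ⊛ y)[0] = 4
(x ⊛ y)[1] = 1

x ⊛ y = [4, 1]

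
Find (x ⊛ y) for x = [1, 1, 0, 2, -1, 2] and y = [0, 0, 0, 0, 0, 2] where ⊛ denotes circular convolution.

(x ⊛ y)[n] = Σ(m=0 to 5) x[m] · y[(n-m) mod 6]

Computing each output sample:
(x ⊛ y)[0] = 2
(x ⊛ y)[1] = 0
(x ⊛ y)[2] = 4
(x ⊛ y)[3] = -2
(x ⊛ y)[4] = 4
(x ⊛ y)[5] = 2

x ⊛ y = [2, 0, 4, -2, 4, 2]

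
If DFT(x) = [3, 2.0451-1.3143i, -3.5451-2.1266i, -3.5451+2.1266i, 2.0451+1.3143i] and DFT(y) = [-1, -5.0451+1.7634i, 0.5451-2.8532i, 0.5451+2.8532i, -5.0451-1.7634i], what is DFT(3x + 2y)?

By linearity: DFT(3x + 2y) = 3·DFT(x) + 2·DFT(y)
= 3·[3, 2.0451-1.3143i, -3.5451-2.1266i, -3.5451+2.1266i, 2.0451+1.3143i] + 2·[-1, -5.0451+1.7634i, 0.5451-2.8532i, 0.5451+2.8532i, -5.0451-1.7634i]

Computing element-wise:
Z[0] = 3·(3) + 2·(-1) = 7
Z[1] = 3·(2.0451-1.3143i) + 2·(-5.0451+1.7634i) = -3.9549-0.4161i
Z[2] = 3·(-3.5451-2.1266i) + 2·(0.5451-2.8532i) = -9.5451-12.0862i
Z[3] = 3·(-3.5451+2.1266i) + 2·(0.5451+2.8532i) = -9.5451+12.0862i
Z[4] = 3·(2.0451+1.3143i) + 2·(-5.0451-1.7634i) = -3.9549+0.4161i

DFT(3x + 2y) = 3·X + 2·Y = [7, -3.9549-0.4161i, -9.5451-12.0862i, -9.5451+12.0862i, -3.9549+0.4161i]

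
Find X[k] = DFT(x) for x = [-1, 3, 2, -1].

X[k] = Σ(n=0 to 3) x[n] · ω_4^(nk)
where ω_4 = e^(-2πi/4)

Computing each X[k]:
X[0] = 3
X[1] = -3-4i
X[2] = -1
X[3] = -3+4i

X = [3, -3-4i, -1, -3+4i]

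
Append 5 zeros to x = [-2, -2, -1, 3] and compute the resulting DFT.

Original 4-point DFT: [-2, -1+5i, -4, -1-5i]
Zero-padded 9-point DFT provides frequency interpolation.

DFT_9([x, 0, ...]) = [-2, -5.2057-0.3277i, -2.9076+4.9097i, 2.5000+0.8660i, -2.3867-2.5568i, -2.3867+2.5568i, 2.5000-0.8660i, -2.9076-4.9097i, -5.2057+0.3277i]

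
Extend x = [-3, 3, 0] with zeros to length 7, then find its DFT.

Original 3-point DFT: [0, -4.5000-2.5981i, -4.5000+2.5981i]
Zero-padded 7-point DFT provides frequency interpolation.

DFT_7([x, 0, ...]) = [0, -1.1295-2.3455i, -3.6676-2.9248i, -5.7029-1.3017i, -5.7029+1.3017i, -3.6676+2.9248i, -1.1295+2.3455i]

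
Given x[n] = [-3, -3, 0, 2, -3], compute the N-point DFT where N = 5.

X[k] = Σ(n=0 to 4) x[n] · ω_5^(nk)
where ω_5 = e^(-2πi/5)

Computing each X[k]:
X[0] = -7
X[1] = -6.4721+1.1756i
X[2] = 2.4721-1.9021i
X[3] = 2.4721+1.9021i
X[4] = -6.4721-1.1756i

X = [-7, -6.4721+1.1756i, 2.4721-1.9021i, 2.4721+1.9021i, -6.4721-1.1756i]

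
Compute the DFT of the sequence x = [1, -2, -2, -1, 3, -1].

X[k] = Σ(n=0 to 5) x[n] · ω_6^(nk)
where ω_6 = e^(-2πi/6)

Computing each X[k]:
X[0] = -2
X[1] = 5.1962i
X[2] = 1.0000-3.4641i
X[3] = 6
X[4] = 1.0000+3.4641i
X[5] = -5.1962i

X = [-2, 5.1962i, 1.0000-3.4641i, 6, 1.0000+3.4641i, -5.1962i]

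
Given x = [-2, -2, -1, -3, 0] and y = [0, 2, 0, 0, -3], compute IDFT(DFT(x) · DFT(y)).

(x ⊛ y)[n] = Σ(m=0 to 4) x[m] · y[(n-m) mod 5]

Computing each output sample:
(x ⊛ y)[0] = 6
(x ⊛ y)[1] = -1
(x ⊛ y)[2] = 5
(x ⊛ y)[3] = -2
(x ⊛ y)[4] = 0

x ⊛ y = [6, -1, 5, -2, 0]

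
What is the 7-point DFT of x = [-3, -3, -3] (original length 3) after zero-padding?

Original 3-point DFT: [-9, 0, 0]
Zero-padded 7-point DFT provides frequency interpolation.

DFT_7([x, 0, ...]) = [-9, -4.2029+5.2703i, 0.3705+1.6231i, -2.1676-1.0438i, -2.1676+1.0438i, 0.3705-1.6231i, -4.2029-5.2703i]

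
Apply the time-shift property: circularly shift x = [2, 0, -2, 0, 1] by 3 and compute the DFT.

Time shift by 3: X_shifted[k] = ω_5^(3k) · X[k]
Shifted x = [-2, 0, 1, 2, 0]

DFT(x[n-3]) = [1, -4.4271+0.5878i, -1.0729-0.9511i, -1.0729+0.9511i, -4.4271-0.5878i]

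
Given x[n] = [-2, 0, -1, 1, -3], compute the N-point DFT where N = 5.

X[k] = Σ(n=0 to 4) x[n] · ω_5^(nk)
where ω_5 = e^(-2πi/5)

Computing each X[k]:
X[0] = -5
X[1] = -2.9271-1.6776i
X[2] = 0.4271-3.6655i
X[3] = 0.4271+3.6655i
X[4] = -2.9271+1.6776i

X = [-5, -2.9271-1.6776i, 0.4271-3.6655i, 0.4271+3.6655i, -2.9271+1.6776i]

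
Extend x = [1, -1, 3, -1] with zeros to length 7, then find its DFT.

Original 4-point DFT: [2, -2, 6, -2]
Zero-padded 7-point DFT provides frequency interpolation.

DFT_7([x, 0, ...]) = [2, 0.6099-1.7091i, -2.1039+1.4947i, 3.9940+3.7543i, 3.9940-3.7543i, -2.1039-1.4947i, 0.6099+1.7091i]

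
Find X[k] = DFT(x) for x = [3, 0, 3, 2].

X[k] = Σ(n=0 to 3) x[n] · ω_4^(nk)
where ω_4 = e^(-2πi/4)

Computing each X[k]:
X[0] = 8
X[1] = 2i
X[2] = 4
X[3] = -2i

X = [8, 2i, 4, -2i]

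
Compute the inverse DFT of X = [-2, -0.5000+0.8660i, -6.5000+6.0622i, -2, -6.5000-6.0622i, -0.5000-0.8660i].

x[n] = (1/6) Σ(k=0 to 5) X[k] · e^(2πikn/6)

Computing each x[n]:
x[0] = -3
x[1] = -1
x[2] = 2
x[3] = -2
x[4] = -1
x[5] = 3

x = [-3, -1, 2, -2, -1, 3]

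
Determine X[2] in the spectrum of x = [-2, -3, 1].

X[2] = Σ(n=0 to 2) x[n] · ω_3^(2n) where ω_3 = e^(-2πi/3)
= (-2)·ω_3^0 + (-3)·ω_3^2 + (1)·ω_3^4

X[2] = -1.0000-3.4641i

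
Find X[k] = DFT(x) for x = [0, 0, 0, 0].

X[k] = Σ(n=0 to 3) x[n] · ω_4^(nk)
where ω_4 = e^(-2πi/4)

Computing each X[k]:
X[0] = 0
X[1] = 0
X[2] = 0
X[3] = 0

X = [0, 0, 0, 0]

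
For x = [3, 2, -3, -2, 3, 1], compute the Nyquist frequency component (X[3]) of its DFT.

X[3] = Σ(n=0 to 5) x[n] · ω_6^(3n) where ω_6 = e^(-2πi/6)
= (3)·ω_6^0 + (2)·ω_6^3 + (-3)·ω_6^6 + (-2)·ω_6^9 + (3)·ω_6^12 + (1)·ω_6^15

X[3] = 2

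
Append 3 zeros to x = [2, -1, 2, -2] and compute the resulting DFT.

Original 4-point DFT: [1, -1i, 7, 1i]
Zero-padded 7-point DFT provides frequency interpolation.

DFT_7([x, 0, ...]) = [1, 2.7334-0.3003i, -0.8264+0.2790i, 4.5930+3.9474i, 4.5930-3.9474i, -0.8264-0.2790i, 2.7334+0.3003i]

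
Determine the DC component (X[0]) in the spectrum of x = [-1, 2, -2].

X[0] = Σ(n=0 to 2) x[n] · ω_3^0 = Σ x[n]
= (-1) + (2) + (-2)

X[0] = -1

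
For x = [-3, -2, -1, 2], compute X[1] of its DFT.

X[1] = Σ(n=0 to 3) x[n] · ω_4^(1n) where ω_4 = e^(-2πi/4)
= (-3)·ω_4^0 + (-2)·ω_4^1 + (-1)·ω_4^2 + (2)·ω_4^3

X[1] = -2+4i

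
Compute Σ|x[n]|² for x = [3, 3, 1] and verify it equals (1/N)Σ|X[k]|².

Time domain:
Σ|x[n]|² = |3|² + |3|² + |1|² = 19.0000

Frequency domain:
(1/3)Σ|X[k]|² = (1/3)(|7|² + |1.0000-1.7321i|² + |1.0000+1.7321i|²) = (1/3)·57.0000 = 19.0000

Both sides agree, confirming Parseval's theorem.

Σ|x[n]|² = (1/N)Σ|X[k]|² = 19.0000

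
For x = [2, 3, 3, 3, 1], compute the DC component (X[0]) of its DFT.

X[0] = Σ(n=0 to 4) x[n] · ω_5^0 = Σ x[n]
= (2) + (3) + (3) + (3) + (1)

X[0] = 12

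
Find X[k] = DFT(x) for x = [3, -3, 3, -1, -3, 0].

X[k] = Σ(n=0 to 5) x[n] · ω_6^(nk)
where ω_6 = e^(-2πi/6)

Computing each X[k]:
X[0] = -1
X[1] = 2.5000-2.5981i
X[2] = 3.5000+7.7942i
X[3] = 7
X[4] = 3.5000-7.7942i
X[5] = 2.5000+2.5981i

X = [-1, 2.5000-2.5981i, 3.5000+7.7942i, 7, 3.5000-7.7942i, 2.5000+2.5981i]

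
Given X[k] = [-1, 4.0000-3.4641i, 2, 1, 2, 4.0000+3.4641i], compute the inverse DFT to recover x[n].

x[n] = (1/6) Σ(k=0 to 5) X[k] · e^(2πikn/6)

Computing each x[n]:
x[0] = 2
x[1] = 1
x[2] = 0
x[3] = -1
x[4] = -2
x[5] = -1

x = [2, 1, 0, -1, -2, -1]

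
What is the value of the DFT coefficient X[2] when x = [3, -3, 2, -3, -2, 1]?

X[2] = Σ(n=0 to 5) x[n] · ω_6^(2n) where ω_6 = e^(-2πi/6)
= (3)·ω_6^0 + (-3)·ω_6^2 + (2)·ω_6^4 + (-3)·ω_6^6 + (-2)·ω_6^8 + (1)·ω_6^10

X[2] = 1.0000+6.9282i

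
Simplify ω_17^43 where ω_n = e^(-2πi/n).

Since ω_17^17 = 1, powers reduce modulo 17.
43 mod 17 = 9
So ω_17^43 = ω_17^9 = e^(-2πi·9/17)

ω_17^43 = ω_17^9 = -0.9830+0.1837i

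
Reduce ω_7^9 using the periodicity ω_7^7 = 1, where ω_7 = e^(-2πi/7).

Since ω_7^7 = 1, powers reduce modulo 7.
9 mod 7 = 2
So ω_7^9 = ω_7^2 = e^(-2πi·2/7)

ω_7^9 = ω_7^2 = -0.2225-0.9749i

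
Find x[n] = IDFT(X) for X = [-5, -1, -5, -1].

x[n] = (1/4) Σ(k=0 to 3) X[k] · e^(2πikn/4)

Computing each x[n]:
x[0] = -3
x[1] = 0
x[2] = -2
x[3] = 0

x = [-3, 0, -2, 0]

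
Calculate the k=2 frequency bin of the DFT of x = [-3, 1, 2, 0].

X[2] = Σ(n=0 to 3) x[n] · ω_4^(2n) where ω_4 = e^(-2πi/4)
= (-3)·ω_4^0 + (1)·ω_4^2 + (2)·ω_4^4 + (0)·ω_4^6

X[2] = -2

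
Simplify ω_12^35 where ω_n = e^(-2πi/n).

Since ω_12^12 = 1, powers reduce modulo 12.
35 mod 12 = 11
So ω_12^35 = ω_12^11 = e^(-2πi·11/12)

ω_12^35 = ω_12^11 = 0.8660+0.5000i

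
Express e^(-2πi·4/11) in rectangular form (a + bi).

ω_11^4 = e^(-2πi·4/11)
= cos(-2π·4/11) + i·sin(-2π·4/11)
= cos(-8π/11) + i·sin(-8π/11)

ω_11^4 = cos(-8π/11) + i·sin(-8π/11) = -0.6549-0.7557i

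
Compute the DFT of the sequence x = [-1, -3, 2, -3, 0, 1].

X[k] = Σ(n=0 to 5) x[n] · ω_6^(nk)
where ω_6 = e^(-2πi/6)

Computing each X[k]:
X[0] = -4
X[1] = 1.7321i
X[2] = -4.0000+5.1962i
X[3] = 6
X[4] = -4.0000-5.1962i
X[5] = -1.7321i

X = [-4, 1.7321i, -4.0000+5.1962i, 6, -4.0000-5.1962i, -1.7321i]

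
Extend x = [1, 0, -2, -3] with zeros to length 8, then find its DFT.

Original 4-point DFT: [-4, 3-3i, 2, 3+3i]
Zero-padded 8-point DFT provides frequency interpolation.

DFT_8([x, 0, ...]) = [-4, 3.1213+4.1213i, 3-3i, -1.1213+0.1213i, 2, -1.1213-0.1213i, 3+3i, 3.1213-4.1213i]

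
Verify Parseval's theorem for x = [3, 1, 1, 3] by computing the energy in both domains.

Time domain:
Σ|x[n]|² = |3|² + |1|² + |1|² + |3|² = 20.0000

Frequency domain:
(1/4)Σ|X[k]|² = (1/4)(|8|² + |2+2i|² + |0|² + |2-2i|²) = (1/4)·80.0000 = 20.0000

Both sides agree, confirming Parseval's theorem.

Σ|x[n]|² = (1/N)Σ|X[k]|² = 20.0000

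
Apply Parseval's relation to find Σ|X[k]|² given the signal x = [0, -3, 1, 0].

Parseval: Σ|x[n]|² = (1/N)Σ|X[k]|², so Σ|X[k]|² = N·Σ|x[n]|² = 4·10.0000

Σ|X[k]|² = N·Σ|x[n]|² = 4·10.0000 = 40.0000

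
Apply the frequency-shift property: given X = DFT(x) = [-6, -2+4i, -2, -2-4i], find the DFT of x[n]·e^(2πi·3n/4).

Modulation property: DFT(ω_4^(-3n)·x[n]) = X[(k-3) mod 4], so circularly shift X by 3 positions.

X[k-3] = [-2+4i, -2, -2-4i, -6]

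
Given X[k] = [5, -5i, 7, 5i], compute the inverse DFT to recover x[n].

x[n] = (1/4) Σ(k=0 to 3) X[k] · e^(2πikn/4)

Computing each x[n]:
x[0] = 3
x[1] = 2
x[2] = 3
x[3] = -3

x = [3, 2, 3, -3]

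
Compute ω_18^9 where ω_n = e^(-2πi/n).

ω_18^9 = e^(-2πi·9/18)
= cos(-2π·9/18) + i·sin(-2π·9/18)
= cos(-18π/18) + i·sin(-18π/18)

ω_18^9 = cos(-18π/18) + i·sin(-18π/18) = -1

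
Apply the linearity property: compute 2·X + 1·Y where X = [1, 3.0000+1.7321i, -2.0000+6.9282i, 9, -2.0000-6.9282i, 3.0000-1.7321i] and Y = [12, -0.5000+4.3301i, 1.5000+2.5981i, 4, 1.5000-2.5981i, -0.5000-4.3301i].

By linearity: DFT(2x + 1y) = 2·DFT(x) + 1·DFT(y)
= 2·[1, 3.0000+1.7321i, -2.0000+6.9282i, 9, -2.0000-6.9282i, 3.0000-1.7321i] + 1·[12, -0.5000+4.3301i, 1.5000+2.5981i, 4, 1.5000-2.5981i, -0.5000-4.3301i]

Computing element-wise:
Z[0] = 2·(1) + 1·(12) = 14
Z[1] = 2·(3.0000+1.7321i) + 1·(-0.5000+4.3301i) = 5.5000+7.7943i
Z[2] = 2·(-2.0000+6.9282i) + 1·(1.5000+2.5981i) = -2.5000+16.4545i
Z[3] = 2·(9) + 1·(4) = 22
Z[4] = 2·(-2.0000-6.9282i) + 1·(1.5000-2.5981i) = -2.5000-16.4545i
Z[5] = 2·(3.0000-1.7321i) + 1·(-0.5000-4.3301i) = 5.5000-7.7943i

DFT(2x + 1y) = 2·X + 1·Y = [14, 5.5000+7.7943i, -2.5000+16.4545i, 22, -2.5000-16.4545i, 5.5000-7.7943i]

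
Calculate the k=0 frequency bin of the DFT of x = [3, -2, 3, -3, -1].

X[0] = Σ(n=0 to 4) x[n] · ω_5^0 = Σ x[n]
= (3) + (-2) + (3) + (-3) + (-1)

X[0] = 0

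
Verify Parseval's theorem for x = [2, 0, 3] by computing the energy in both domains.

Time domain:
Σ|x[n]|² = |2|² + |0|² + |3|² = 13.0000

Frequency domain:
(1/3)Σ|X[k]|² = (1/3)(|5|² + |0.5000+2.5981i|² + |0.5000-2.5981i|²) = (1/3)·39.0000 = 13.0000

Both sides agree, confirming Parseval's theorem.

Σ|x[n]|² = (1/N)Σ|X[k]|² = 13.0000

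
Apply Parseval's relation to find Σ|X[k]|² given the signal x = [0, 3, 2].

Parseval: Σ|x[n]|² = (1/N)Σ|X[k]|², so Σ|X[k]|² = N·Σ|x[n]|² = 3·13.0000

Σ|X[k]|² = N·Σ|x[n]|² = 3·13.0000 = 39.0000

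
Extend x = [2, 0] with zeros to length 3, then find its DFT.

Original 2-point DFT: [2, 2]
Zero-padded 3-point DFT provides frequency interpolation.

DFT_3([x, 0, ...]) = [2, 2, 2]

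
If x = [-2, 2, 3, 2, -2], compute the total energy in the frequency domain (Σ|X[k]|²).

Parseval: Σ|x[n]|² = (1/N)Σ|X[k]|², so Σ|X[k]|² = N·Σ|x[n]|² = 5·25.0000

Σ|X[k]|² = N·Σ|x[n]|² = 5·25.0000 = 125.0000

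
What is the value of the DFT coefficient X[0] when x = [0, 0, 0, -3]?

X[0] = Σ(n=0 to 3) x[n] · ω_4^0 = Σ x[n]
= (0) + (0) + (0) + (-3)

X[0] = -3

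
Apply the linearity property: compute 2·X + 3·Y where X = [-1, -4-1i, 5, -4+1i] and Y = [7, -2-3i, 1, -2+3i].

By linearity: DFT(2x + 3y) = 2·DFT(x) + 3·DFT(y)
= 2·[-1, -4-1i, 5, -4+1i] + 3·[7, -2-3i, 1, -2+3i]

Computing element-wise:
Z[0] = 2·(-1) + 3·(7) = 19
Z[1] = 2·(-4-1i) + 3·(-2-3i) = -14-11i
Z[2] = 2·(5) + 3·(1) = 13
Z[3] = 2·(-4+1i) + 3·(-2+3i) = -14+11i

DFT(2x + 3y) = 2·X + 3·Y = [19, -14-11i, 13, -14+11i]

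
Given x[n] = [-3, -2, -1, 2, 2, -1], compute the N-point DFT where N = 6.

X[k] = Σ(n=0 to 5) x[n] · ω_6^(nk)
where ω_6 = e^(-2πi/6)

Computing each X[k]:
X[0] = -3
X[1] = -7.0000+3.4641i
X[2] = -1.7321i
X[3] = -1
X[4] = 1.7321i
X[5] = -7.0000-3.4641i

X = [-3, -7.0000+3.4641i, -1.7321i, -1, 1.7321i, -7.0000-3.4641i]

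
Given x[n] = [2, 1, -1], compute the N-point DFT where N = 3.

X[k] = Σ(n=0 to 2) x[n] · ω_3^(nk)
where ω_3 = e^(-2πi/3)

Computing each X[k]:
X[0] = 2
X[1] = 2.0000-1.7321i
X[2] = 2.0000+1.7321i

X = [2, 2.0000-1.7321i, 2.0000+1.7321i]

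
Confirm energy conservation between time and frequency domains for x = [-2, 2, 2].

Time domain:
Σ|x[n]|² = |-2|² + |2|² + |2|² = 12.0000

Frequency domain:
(1/3)Σ|X[k]|² = (1/3)(|2|² + |-4|² + |-4|²) = (1/3)·36.0000 = 12.0000

Both sides agree, confirming Parseval's theorem.

Σ|x[n]|² = (1/N)Σ|X[k]|² = 12.0000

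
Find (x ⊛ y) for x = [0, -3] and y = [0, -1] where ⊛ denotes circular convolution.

(x ⊛ y)[n] = Σ(m=0 to 1) x[m] · y[(n-m) mod 2]

Computing each output sample:
(x ⊛ y)[0] = 3
(x ⊛ y)[1] = 0

x ⊛ y = [3, 0]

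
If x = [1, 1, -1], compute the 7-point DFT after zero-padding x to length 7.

Original 3-point DFT: [1, 1.0000-1.7321i, 1.0000+1.7321i]
Zero-padded 7-point DFT provides frequency interpolation.

DFT_7([x, 0, ...]) = [1, 1.8460+0.1931i, 1.6784-1.4088i, -0.5245-1.2157i, -0.5245+1.2157i, 1.6784+1.4088i, 1.8460-0.1931i]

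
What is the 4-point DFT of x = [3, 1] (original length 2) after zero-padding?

Original 2-point DFT: [4, 2]
Zero-padded 4-point DFT provides frequency interpolation.

DFT_4([x, 0, ...]) = [4, 3-1i, 2, 3+1i]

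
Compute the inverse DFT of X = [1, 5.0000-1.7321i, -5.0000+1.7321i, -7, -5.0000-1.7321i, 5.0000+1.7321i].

x[n] = (1/6) Σ(k=0 to 5) X[k] · e^(2πikn/6)

Computing each x[n]:
x[0] = -1
x[1] = 3
x[2] = 0
x[3] = -2
x[4] = -2
x[5] = 3

x = [-1, 3, 0, -2, -2, 3]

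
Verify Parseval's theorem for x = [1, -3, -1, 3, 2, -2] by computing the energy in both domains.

Time domain:
Σ|x[n]|² = |1|² + |-3|² + |-1|² + |3|² + |2|² + |-2|² = 28.0000

Frequency domain:
(1/6)Σ|X[k]|² = (1/6)(|0|² + |-5.0000+3.4641i|² + |6.0000-1.7321i|² + |4|² + |6.0000+1.7321i|² + |-5.0000-3.4641i|²) = (1/6)·168.0000 = 28.0000

Both sides agree, confirming Parseval's theorem.

Σ|x[n]|² = (1/N)Σ|X[k]|² = 28.0000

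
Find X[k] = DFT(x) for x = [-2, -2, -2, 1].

X[k] = Σ(n=0 to 3) x[n] · ω_4^(nk)
where ω_4 = e^(-2πi/4)

Computing each X[k]:
X[0] = -5
X[1] = 3i
X[2] = -3
X[3] = -3i

X = [-5, 3i, -3, -3i]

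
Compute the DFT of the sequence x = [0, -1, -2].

X[k] = Σ(n=0 to 2) x[n] · ω_3^(nk)
where ω_3 = e^(-2πi/3)

Computing each X[k]:
X[0] = -3
X[1] = 1.5000-0.8660i
X[2] = 1.5000+0.8660i

X = [-3, 1.5000-0.8660i, 1.5000+0.8660i]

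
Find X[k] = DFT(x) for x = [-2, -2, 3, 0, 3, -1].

X[k] = Σ(n=0 to 5) x[n] · ω_6^(nk)
where ω_6 = e^(-2πi/6)

Computing each X[k]:
X[0] = 1
X[1] = -6.5000+0.8660i
X[2] = -3.5000+0.8660i
X[3] = 7
X[4] = -3.5000-0.8660i
X[5] = -6.5000-0.8660i

X = [1, -6.5000+0.8660i, -3.5000+0.8660i, 7, -3.5000-0.8660i, -6.5000-0.8660i]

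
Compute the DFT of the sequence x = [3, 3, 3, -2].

X[k] = Σ(n=0 to 3) x[n] · ω_4^(nk)
where ω_4 = e^(-2πi/4)

Computing each X[k]:
X[0] = 7
X[1] = -5i
X[2] = 5
X[3] = 5i

X = [7, -5i, 5, 5i]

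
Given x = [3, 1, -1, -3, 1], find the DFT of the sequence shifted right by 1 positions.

Time shift by 1: X_shifted[k] = ω_5^(1k) · X[k]
Shifted x = [1, 3, 1, -1, -3]

DFT(x[n-1]) = [1, 1.0000-6.8819i, 1.0000-1.6246i, 1.0000+1.6246i, 1.0000+6.8819i]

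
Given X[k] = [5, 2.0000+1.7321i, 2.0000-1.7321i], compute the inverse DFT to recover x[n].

x[n] = (1/3) Σ(k=0 to 2) X[k] · e^(2πikn/3)

Computing each x[n]:
x[0] = 3
x[1] = 0
x[2] = 2

x = [3, 0, 2]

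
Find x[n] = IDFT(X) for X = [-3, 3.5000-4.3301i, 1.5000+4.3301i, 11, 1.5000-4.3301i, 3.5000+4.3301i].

x[n] = (1/6) Σ(k=0 to 5) X[k] · e^(2πikn/6)

Computing each x[n]:
x[0] = 3
x[1] = -2
x[2] = 3
x[3] = -3
x[4] = -2
x[5] = -2

x = [3, -2, 3, -3, -2, -2]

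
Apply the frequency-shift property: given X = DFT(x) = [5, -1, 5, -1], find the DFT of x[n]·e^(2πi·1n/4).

Modulation property: DFT(ω_4^(-1n)·x[n]) = X[(k-1) mod 4], so circularly shift X by 1 positions.

X[k-1] = [-1, 5, -1, 5]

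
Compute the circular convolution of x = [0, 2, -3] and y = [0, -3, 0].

(x ⊛ y)[n] = Σ(m=0 to 2) x[m] · y[(n-m) mod 3]

Computing each output sample:
(x ⊛ y)[0] = 9
(x ⊛ y)[1] = 0
(x ⊛ y)[2] = -6

x ⊛ y = [9, 0, -6]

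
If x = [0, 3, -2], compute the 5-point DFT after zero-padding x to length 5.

Original 3-point DFT: [1, -0.5000-4.3301i, -0.5000+4.3301i]
Zero-padded 5-point DFT provides frequency interpolation.

DFT_5([x, 0, ...]) = [1, 2.5451-1.6776i, -3.0451-3.6655i, -3.0451+3.6655i, 2.5451+1.6776i]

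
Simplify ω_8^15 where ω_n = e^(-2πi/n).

Since ω_8^8 = 1, powers reduce modulo 8.
15 mod 8 = 7
So ω_8^15 = ω_8^7 = e^(-2πi·7/8)

ω_8^15 = ω_8^7 = 0.7071+0.7071i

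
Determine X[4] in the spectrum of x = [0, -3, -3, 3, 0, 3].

X[4] = Σ(n=0 to 5) x[n] · ω_6^(4n) where ω_6 = e^(-2πi/6)
= (0)·ω_6^0 + (-3)·ω_6^4 + (-3)·ω_6^8 + (3)·ω_6^12 + (0)·ω_6^16 + (3)·ω_6^20

X[4] = 4.5000-2.5981i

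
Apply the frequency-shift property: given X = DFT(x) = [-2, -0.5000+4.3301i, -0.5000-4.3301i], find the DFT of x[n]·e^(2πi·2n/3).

Modulation property: DFT(ω_3^(-2n)·x[n]) = X[(k-2) mod 3], so circularly shift X by 2 positions.

X[k-2] = [-0.5000+4.3301i, -0.5000-4.3301i, -2]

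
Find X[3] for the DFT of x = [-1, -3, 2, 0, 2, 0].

X[3] = Σ(n=0 to 5) x[n] · ω_6^(3n) where ω_6 = e^(-2πi/6)
= (-1)·ω_6^0 + (-3)·ω_6^3 + (2)·ω_6^6 + (0)·ω_6^9 + (2)·ω_6^12 + (0)·ω_6^15

X[3] = 6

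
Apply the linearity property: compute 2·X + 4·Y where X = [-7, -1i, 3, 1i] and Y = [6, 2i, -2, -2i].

By linearity: DFT(2x + 4y) = 2·DFT(x) + 4·DFT(y)
= 2·[-7, -1i, 3, 1i] + 4·[6, 2i, -2, -2i]

Computing element-wise:
Z[0] = 2·(-7) + 4·(6) = 10
Z[1] = 2·(-1i) + 4·(2i) = 6i
Z[2] = 2·(3) + 4·(-2) = -2
Z[3] = 2·(1i) + 4·(-2i) = -6i

DFT(2x + 4y) = 2·X + 4·Y = [10, 6i, -2, -6i]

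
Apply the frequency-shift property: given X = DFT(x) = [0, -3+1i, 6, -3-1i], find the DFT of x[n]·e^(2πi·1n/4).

Modulation property: DFT(ω_4^(-1n)·x[n]) = X[(k-1) mod 4], so circularly shift X by 1 positions.

X[k-1] = [-3-1i, 0, -3+1i, 6]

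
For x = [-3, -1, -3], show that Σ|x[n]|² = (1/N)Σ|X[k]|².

Time domain:
Σ|x[n]|² = |-3|² + |-1|² + |-3|² = 19.0000

Frequency domain:
(1/3)Σ|X[k]|² = (1/3)(|-7|² + |-1.0000-1.7321i|² + |-1.0000+1.7321i|²) = (1/3)·57.0000 = 19.0000

Both sides agree, confirming Parseval's theorem.

Σ|x[n]|² = (1/N)Σ|X[k]|² = 19.0000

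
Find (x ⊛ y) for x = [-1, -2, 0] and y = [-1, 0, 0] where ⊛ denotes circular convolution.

(x ⊛ y)[n] = Σ(m=0 to 2) x[m] · y[(n-m) mod 3]

Computing each output sample:
(x ⊛ y)[0] = 1
(x ⊛ y)[1] = 2
(x ⊛ y)[2] = 0

x ⊛ y = [1, 2, 0]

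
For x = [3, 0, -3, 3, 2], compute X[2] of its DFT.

X[2] = Σ(n=0 to 4) x[n] · ω_5^(2n) where ω_5 = e^(-2πi/5)
= (3)·ω_5^0 + (0)·ω_5^2 + (-3)·ω_5^4 + (3)·ω_5^6 + (2)·ω_5^8

X[2] = 1.3820-4.5308i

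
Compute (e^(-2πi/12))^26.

Since ω_12^12 = 1, powers reduce modulo 12.
26 mod 12 = 2
So ω_12^26 = ω_12^2 = e^(-2πi·2/12)

ω_12^26 = ω_12^2 = 0.5000-0.8660i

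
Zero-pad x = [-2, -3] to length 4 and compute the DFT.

Original 2-point DFT: [-5, 1]
Zero-padded 4-point DFT provides frequency interpolation.

DFT_4([x, 0, ...]) = [-5, -2+3i, 1, -2-3i]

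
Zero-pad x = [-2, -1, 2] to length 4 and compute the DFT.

Original 3-point DFT: [-1, -2.5000+2.5981i, -2.5000-2.5981i]
Zero-padded 4-point DFT provides frequency interpolation.

DFT_4([x, 0, ...]) = [-1, -4+1i, 1, -4-1i]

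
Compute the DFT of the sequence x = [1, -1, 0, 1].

X[k] = Σ(n=0 to 3) x[n] · ω_4^(nk)
where ω_4 = e^(-2πi/4)

Computing each X[k]:
X[0] = 1
X[1] = 1+2i
X[2] = 1
X[3] = 1-2i

X = [1, 1+2i, 1, 1-2i]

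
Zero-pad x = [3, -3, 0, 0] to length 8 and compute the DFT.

Original 4-point DFT: [0, 3+3i, 6, 3-3i]
Zero-padded 8-point DFT provides frequency interpolation.

DFT_8([x, 0, ...]) = [0, 0.8787+2.1213i, 3+3i, 5.1213+2.1213i, 6, 5.1213-2.1213i, 3-3i, 0.8787-2.1213i]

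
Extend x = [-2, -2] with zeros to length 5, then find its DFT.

Original 2-point DFT: [-4, 0]
Zero-padded 5-point DFT provides frequency interpolation.

DFT_5([x, 0, ...]) = [-4, -2.6180+1.9021i, -0.3820+1.1756i, -0.3820-1.1756i, -2.6180-1.9021i]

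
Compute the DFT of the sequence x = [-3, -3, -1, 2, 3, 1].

X[k] = Σ(n=0 to 5) x[n] · ω_6^(nk)
where ω_6 = e^(-2πi/6)

Computing each X[k]:
X[0] = -1
X[1] = -7.0000+6.9282i
X[2] = -1
X[3] = -1
X[4] = -1
X[5] = -7.0000-6.9282i

X = [-1, -7.0000+6.9282i, -1, -1, -1, -7.0000-6.9282i]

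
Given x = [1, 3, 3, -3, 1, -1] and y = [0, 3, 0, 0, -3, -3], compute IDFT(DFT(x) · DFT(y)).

(x ⊛ y)[n] = Σ(m=0 to 5) x[m] · y[(n-m) mod 6]

Computing each output sample:
(x ⊛ y)[0] = -21
(x ⊛ y)[1] = 3
(x ⊛ y)[2] = 15
(x ⊛ y)[3] = 9
(x ⊛ y)[4] = -9
(x ⊛ y)[5] = -9

x ⊛ y = [-21, 3, 15, 9, -9, -9]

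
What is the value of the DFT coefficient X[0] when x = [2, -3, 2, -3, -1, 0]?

X[0] = Σ(n=0 to 5) x[n] · ω_6^0 = Σ x[n]
= (2) + (-3) + (2) + (-3) + (-1) + (0)

X[0] = -3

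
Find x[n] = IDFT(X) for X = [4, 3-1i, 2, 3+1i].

x[n] = (1/4) Σ(k=0 to 3) X[k] · e^(2πikn/4)

Computing each x[n]:
x[0] = 3
x[1] = 1
x[2] = 0
x[3] = 0

x = [3, 1, 0, 0]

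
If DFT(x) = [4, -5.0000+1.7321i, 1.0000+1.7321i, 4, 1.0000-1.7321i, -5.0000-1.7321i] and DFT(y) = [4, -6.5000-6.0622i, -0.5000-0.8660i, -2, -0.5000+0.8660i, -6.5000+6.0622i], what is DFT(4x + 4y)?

By linearity: DFT(4x + 4y) = 4·DFT(x) + 4·DFT(y)
= 4·[4, -5.0000+1.7321i, 1.0000+1.7321i, 4, 1.0000-1.7321i, -5.0000-1.7321i] + 4·[4, -6.5000-6.0622i, -0.5000-0.8660i, -2, -0.5000+0.8660i, -6.5000+6.0622i]

Computing element-wise:
Z[0] = 4·(4) + 4·(4) = 32
Z[1] = 4·(-5.0000+1.7321i) + 4·(-6.5000-6.0622i) = -46.0000-17.3204i
Z[2] = 4·(1.0000+1.7321i) + 4·(-0.5000-0.8660i) = 2.0000+3.4644i
Z[3] = 4·(4) + 4·(-2) = 8
Z[4] = 4·(1.0000-1.7321i) + 4·(-0.5000+0.8660i) = 2.0000-3.4644i
Z[5] = 4·(-5.0000-1.7321i) + 4·(-6.5000+6.0622i) = -46.0000+17.3204i

DFT(4x + 4y) = 4·X + 4·Y = [32, -46.0000-17.3204i, 2.0000+3.4644i, 8, 2.0000-3.4644i, -46.0000+17.3204i]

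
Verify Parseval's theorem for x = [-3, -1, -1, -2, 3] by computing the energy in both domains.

Time domain:
Σ|x[n]|² = |-3|² + |-1|² + |-1|² + |-2|² + |3|² = 24.0000

Frequency domain:
(1/5)Σ|X[k]|² = (1/5)(|-4|² + |0.0451+3.2164i|² + |-5.5451+3.3022i|² + |-5.5451-3.3022i|² + |0.0451-3.2164i|²) = (1/5)·120.0000 = 24.0000

Both sides agree, confirming Parseval's theorem.

Σ|x[n]|² = (1/N)Σ|X[k]|² = 24.0000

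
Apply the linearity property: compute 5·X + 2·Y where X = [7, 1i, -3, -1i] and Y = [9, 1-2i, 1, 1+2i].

By linearity: DFT(5x + 2y) = 5·DFT(x) + 2·DFT(y)
= 5·[7, 1i, -3, -1i] + 2·[9, 1-2i, 1, 1+2i]

Computing element-wise:
Z[0] = 5·(7) + 2·(9) = 53
Z[1] = 5·(1i) + 2·(1-2i) = 2+1i
Z[2] = 5·(-3) + 2·(1) = -13
Z[3] = 5·(-1i) + 2·(1+2i) = 2-1i

DFT(5x + 2y) = 5·X + 2·Y = [53, 2+1i, -13, 2-1i]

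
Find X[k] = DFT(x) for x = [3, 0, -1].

X[k] = Σ(n=0 to 2) x[n] · ω_3^(nk)
where ω_3 = e^(-2πi/3)

Computing each X[k]:
X[0] = 2
X[1] = 3.5000-0.8660i
X[2] = 3.5000+0.8660i

X = [2, 3.5000-0.8660i, 3.5000+0.8660i]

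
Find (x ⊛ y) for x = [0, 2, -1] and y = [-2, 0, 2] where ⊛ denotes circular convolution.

(x ⊛ y)[n] = Σ(m=0 to 2) x[m] · y[(n-m) mod 3]

Computing each output sample:
(x ⊛ y)[0] = 4
(x ⊛ y)[1] = -6
(x ⊛ y)[2] = 2

x ⊛ y = [4, -6, 2]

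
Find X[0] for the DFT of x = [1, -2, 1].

X[0] = Σ(n=0 to 2) x[n] · ω_3^0 = Σ x[n]
= (1) + (-2) + (1)

X[0] = 0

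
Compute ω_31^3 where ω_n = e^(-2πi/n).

ω_31^3 = e^(-2πi·3/31)
= cos(-2π·3/31) + i·sin(-2π·3/31)
= cos(-6π/31) + i·sin(-6π/31)

ω_31^3 = cos(-6π/31) + i·sin(-6π/31) = 0.8208-0.5713i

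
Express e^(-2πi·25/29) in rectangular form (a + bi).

ω_29^25 = e^(-2πi·25/29)
= cos(-2π·25/29) + i·sin(-2π·25/29)
= cos(-50π/29) + i·sin(-50π/29)

ω_29^25 = cos(-50π/29) + i·sin(-50π/29) = 0.6474+0.7622i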